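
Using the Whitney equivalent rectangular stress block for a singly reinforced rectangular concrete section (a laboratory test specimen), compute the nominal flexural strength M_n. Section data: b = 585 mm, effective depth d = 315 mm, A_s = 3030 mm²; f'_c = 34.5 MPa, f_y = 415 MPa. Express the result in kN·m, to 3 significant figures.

M_n ≈ 350 kN·m

T = A_s f_y = 3030 × 415 = 1257450 N = 1257.45 kN.
From C = T: a = T/(0.85 f'_c b) = 1257450/(0.85 × 34.5 × 585) = 73.30 mm.
M_n = T(d − a/2) = 1257.45 kN × (315 − 36.65) mm = 350.01 kN·m.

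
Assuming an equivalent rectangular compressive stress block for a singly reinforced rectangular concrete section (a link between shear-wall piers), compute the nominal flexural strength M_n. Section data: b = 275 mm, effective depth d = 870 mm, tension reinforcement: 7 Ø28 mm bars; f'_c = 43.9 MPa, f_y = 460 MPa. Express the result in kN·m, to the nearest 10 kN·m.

M_n ≈ 1530 kN·m

A_s = 7 × 616 = 4312 mm².
T = A_s f_y = 4312 × 460 = 1983520 N = 1983.52 kN.
From C = T: a = T/(0.85 f'_c b) = 1983520/(0.85 × 43.9 × 275) = 193.29 mm.
M_n = T(d − a/2) = 1983.52 kN × (870 − 96.645) mm = 1533.97 kN·m.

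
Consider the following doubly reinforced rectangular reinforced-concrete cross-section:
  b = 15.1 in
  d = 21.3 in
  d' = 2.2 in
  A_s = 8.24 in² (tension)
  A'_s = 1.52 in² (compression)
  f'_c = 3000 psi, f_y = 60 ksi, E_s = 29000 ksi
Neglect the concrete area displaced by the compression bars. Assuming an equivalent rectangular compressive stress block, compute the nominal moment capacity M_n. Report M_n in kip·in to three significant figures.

Assume both steels yield.
a = (A_s − A'_s) f_y/(0.85 f'_c b) = (8.24 − 1.52) × 60/(0.85 × 3 × 15.1) = 10.471 in.
c = a/β₁ = 10.471/0.85 = 12.319 in; ε'_s = 0.003(c − d')/c = 0.0025 ≥ ε_y = 0.0021, so the compression steel yields.
M_n = (A_s − A'_s) f_y (d − a/2) + A'_s f_y (d − d') = 403.2 × (21.3 − 5.2355) + 91.2 × (21.3 − 2.2) = 6477.2 + 1741.9 = 8219.1 kip·in.

M_n ≈ 8220 kip·in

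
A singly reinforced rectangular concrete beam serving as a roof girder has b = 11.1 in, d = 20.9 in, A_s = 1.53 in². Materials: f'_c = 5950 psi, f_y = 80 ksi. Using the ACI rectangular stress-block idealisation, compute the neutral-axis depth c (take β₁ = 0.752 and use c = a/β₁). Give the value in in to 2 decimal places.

c ≈ 2.90 in

T = A_s f_y = 1.53 × 80 = 122.4 kips.
a = T/(0.85 f'_c b) = 122.4/(0.85 × 5.95 × 11.1) = 2.1803 in.
With β₁ = 0.752, c = a/β₁ = 2.1803/0.752 = 2.90 in.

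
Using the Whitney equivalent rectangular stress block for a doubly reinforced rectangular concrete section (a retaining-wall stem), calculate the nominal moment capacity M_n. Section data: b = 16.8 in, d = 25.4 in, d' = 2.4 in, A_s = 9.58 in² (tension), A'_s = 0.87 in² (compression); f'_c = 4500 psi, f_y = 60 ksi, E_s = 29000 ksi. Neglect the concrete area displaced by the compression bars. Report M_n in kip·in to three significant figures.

Assume both steels yield.
a = (A_s − A'_s) f_y/(0.85 f'_c b) = (9.58 − 0.87) × 60/(0.85 × 4.5 × 16.8) = 8.133 in.
c = a/β₁ = 8.133/0.825 = 9.858 in; ε'_s = 0.003(c − d')/c = 0.0023 ≥ ε_y = 0.0021, so the compression steel yields.
M_n = (A_s − A'_s) f_y (d − a/2) + A'_s f_y (d − d') = 522.6 × (25.4 − 4.0665) + 52.2 × (25.4 − 2.4) = 11148.9 + 1200.6 = 12349.5 kip·in.

M_n ≈ 12300 kip·in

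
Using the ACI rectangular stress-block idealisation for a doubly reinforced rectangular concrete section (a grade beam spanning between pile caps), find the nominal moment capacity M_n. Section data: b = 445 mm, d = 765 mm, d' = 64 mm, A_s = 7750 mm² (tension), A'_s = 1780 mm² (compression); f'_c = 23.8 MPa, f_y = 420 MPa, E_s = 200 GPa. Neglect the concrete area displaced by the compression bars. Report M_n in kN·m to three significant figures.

M_n ≈ 2090 kN·m

Assume both tension and compression steel yield.
Net tension couple steel: A_s − A'_s = 5970 mm².
a = (A_s − A'_s) f_y / (0.85 f'_c b) = 2507400/(0.85 × 23.8 × 445) = 278.53 mm.
c = a/β₁ = 278.53/0.85 = 327.68 mm; ε'_s = 0.003(c − d')/c = 0.0024 ≥ f_y/E_s = 0.0021, so compression steel does yield.
M_n = (A_s − A'_s) f_y (d − a/2) + A'_s f_y (d − d') = [2507400 × (765 − 139.265) + 747600 × (765 − 64)] × 10⁻⁶ = 1568.97 + 524.07 = 2093.04 kN·m.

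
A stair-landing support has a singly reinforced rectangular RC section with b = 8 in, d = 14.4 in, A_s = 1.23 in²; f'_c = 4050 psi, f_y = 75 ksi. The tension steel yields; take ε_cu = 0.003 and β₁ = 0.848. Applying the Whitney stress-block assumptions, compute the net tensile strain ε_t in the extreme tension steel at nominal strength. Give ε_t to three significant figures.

a = A_s f_y/(0.85 f'_c b) = 3.350 in.
β₁ = 0.848, so c = a/β₁ = 3.350/0.848 = 3.950 in.
From the linear strain diagram with ε_cu = 0.003: ε_t = 0.003 (d − c)/c = 0.003 × (14.4 − 3.950)/3.950 = 0.00794.
Since ε_t ≥ 0.005, the section is tension-controlled.

ε_t ≈ 0.00794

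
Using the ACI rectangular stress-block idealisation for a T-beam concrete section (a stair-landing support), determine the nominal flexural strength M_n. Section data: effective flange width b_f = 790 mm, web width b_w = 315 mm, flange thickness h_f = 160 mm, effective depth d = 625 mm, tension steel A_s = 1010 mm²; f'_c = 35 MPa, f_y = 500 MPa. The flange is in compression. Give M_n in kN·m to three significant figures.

M_n ≈ 310 kN·m

Tension: T = A_s f_y = 1010 × 500 = 505000 N.
Try a within the flange: a = T/(0.85 f'_c b_f) = 505000/(0.85 × 35 × 790) = 21.49 mm.
Since a = 21.49 ≤ h_f = 160 mm, the stress block lies entirely in the flange; analyse as a rectangular beam of width b_f.
M_n = T(d − a/2) = 505000 × (625 − 10.745) = 310.20 × 10⁶ N·mm.
M_n = 310.20 kN·m.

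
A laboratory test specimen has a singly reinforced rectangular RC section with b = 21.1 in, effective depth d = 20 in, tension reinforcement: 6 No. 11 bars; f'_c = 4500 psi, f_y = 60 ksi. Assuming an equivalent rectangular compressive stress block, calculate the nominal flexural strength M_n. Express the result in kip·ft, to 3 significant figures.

A_s = 6 × 1.56 = 9.36 in².
T = A_s f_y = 9.36 × 60 = 561.6 kips.
a = T/(0.85 f'_c b) = 561.6/(0.85 × 4.5 × 21.1) = 6.958 in.
M_n = T(d − a/2) = 561.6 × (20 − 3.479) = 9278.2 kip·in = 9278.2/12 = 773.18 kip·ft.

M_n ≈ 773 kip·ft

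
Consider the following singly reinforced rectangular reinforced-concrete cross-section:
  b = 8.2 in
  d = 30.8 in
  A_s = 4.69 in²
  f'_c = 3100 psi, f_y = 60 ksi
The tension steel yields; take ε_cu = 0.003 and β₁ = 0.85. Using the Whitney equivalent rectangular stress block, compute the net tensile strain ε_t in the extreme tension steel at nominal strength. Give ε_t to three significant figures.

ε_t ≈ 0.00303

a = A_s f_y/(0.85 f'_c b) = 13.024 in.
β₁ = 0.85, so c = a/β₁ = 13.024/0.85 = 15.322 in.
From the linear strain diagram with ε_cu = 0.003: ε_t = 0.003 (d − c)/c = 0.003 × (30.8 − 15.322)/15.322 = 0.00303.
ε_t < 0.004 — the section is over-reinforced for flexure under ACI limits.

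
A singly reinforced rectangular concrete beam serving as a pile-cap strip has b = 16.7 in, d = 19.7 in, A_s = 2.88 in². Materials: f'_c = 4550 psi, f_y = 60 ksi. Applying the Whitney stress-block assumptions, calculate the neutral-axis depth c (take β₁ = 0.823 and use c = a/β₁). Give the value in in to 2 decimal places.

c ≈ 3.25 in

T = A_s f_y = 2.88 × 60 = 172.8 kips.
a = T/(0.85 f'_c b) = 172.8/(0.85 × 4.55 × 16.7) = 2.6755 in.
With β₁ = 0.823, c = a/β₁ = 2.6755/0.823 = 3.25 in.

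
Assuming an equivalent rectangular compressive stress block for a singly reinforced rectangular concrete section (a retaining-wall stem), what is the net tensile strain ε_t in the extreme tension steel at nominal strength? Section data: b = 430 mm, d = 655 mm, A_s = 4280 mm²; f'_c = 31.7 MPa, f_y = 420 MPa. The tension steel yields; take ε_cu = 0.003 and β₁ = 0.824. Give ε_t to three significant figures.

ε_t ≈ 0.00744

a = A_s f_y/(0.85 f'_c b) = 155.15 mm.
β₁ = 0.824, so c = a/β₁ = 155.15/0.824 = 188.29 mm.
From the linear strain diagram with ε_cu = 0.003: ε_t = 0.003 (d − c)/c = 0.003 × (655 − 188.29)/188.29 = 0.00744.
Since ε_t ≥ 0.005, the section is tension-controlled.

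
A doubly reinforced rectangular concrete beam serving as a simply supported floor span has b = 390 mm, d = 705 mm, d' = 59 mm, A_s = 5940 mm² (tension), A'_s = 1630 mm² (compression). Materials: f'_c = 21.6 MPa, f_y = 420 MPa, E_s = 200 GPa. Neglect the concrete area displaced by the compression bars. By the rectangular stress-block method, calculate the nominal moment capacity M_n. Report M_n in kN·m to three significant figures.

M_n ≈ 1490 kN·m

Assume both tension and compression steel yield.
Net tension couple steel: A_s − A'_s = 4310 mm².
a = (A_s − A'_s) f_y / (0.85 f'_c b) = 1810200/(0.85 × 21.6 × 390) = 252.81 mm.
c = a/β₁ = 252.81/0.85 = 297.42 mm; ε'_s = 0.003(c − d')/c = 0.0024 ≥ f_y/E_s = 0.0021, so compression steel does yield.
M_n = (A_s − A'_s) f_y (d − a/2) + A'_s f_y (d − d') = [1810200 × (705 − 126.405) + 684600 × (705 − 59)] × 10⁻⁶ = 1047.37 + 442.25 = 1489.62 kN·m.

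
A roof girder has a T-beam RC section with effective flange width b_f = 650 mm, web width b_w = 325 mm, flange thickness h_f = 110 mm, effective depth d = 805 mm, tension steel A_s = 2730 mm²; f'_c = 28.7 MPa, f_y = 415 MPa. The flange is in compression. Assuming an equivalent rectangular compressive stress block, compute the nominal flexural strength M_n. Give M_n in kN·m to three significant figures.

M_n ≈ 872 kN·m

Tension: T = A_s f_y = 2730 × 415 = 1132950 N.
Try a within the flange: a = T/(0.85 f'_c b_f) = 1132950/(0.85 × 28.7 × 650) = 71.45 mm.
Since a = 71.45 ≤ h_f = 110 mm, the stress block lies entirely in the flange; analyse as a rectangular beam of width b_f.
M_n = T(d − a/2) = 1132950 × (805 − 35.725) = 871.55 × 10⁶ N·mm.
M_n = 871.55 kN·m.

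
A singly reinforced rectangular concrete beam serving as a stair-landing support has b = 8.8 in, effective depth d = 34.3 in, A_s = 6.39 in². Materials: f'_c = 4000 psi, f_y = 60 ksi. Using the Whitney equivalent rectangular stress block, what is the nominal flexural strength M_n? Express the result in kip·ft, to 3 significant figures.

T = A_s f_y = 6.39 × 60 = 383.4 kips.
a = T/(0.85 f'_c b) = 383.4/(0.85 × 4 × 8.8) = 12.814 in.
M_n = T(d − a/2) = 383.4 × (34.3 − 6.407) = 10694.2 kip·in = 10694.2/12 = 891.18 kip·ft.

M_n ≈ 891 kip·ft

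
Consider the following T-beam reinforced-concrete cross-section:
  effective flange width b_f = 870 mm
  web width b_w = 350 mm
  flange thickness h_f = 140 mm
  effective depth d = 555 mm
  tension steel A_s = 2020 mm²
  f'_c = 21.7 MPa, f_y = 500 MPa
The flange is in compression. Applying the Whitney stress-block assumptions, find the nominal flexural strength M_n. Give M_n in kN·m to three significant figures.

Tension: T = A_s f_y = 2020 × 500 = 1010000 N.
Try a within the flange: a = T/(0.85 f'_c b_f) = 1010000/(0.85 × 21.7 × 870) = 62.94 mm.
Since a = 62.94 ≤ h_f = 140 mm, the stress block lies entirely in the flange; analyse as a rectangular beam of width b_f.
M_n = T(d − a/2) = 1010000 × (555 − 31.47) = 528.77 × 10⁶ N·mm.
M_n = 528.77 kN·m.

M_n ≈ 529 kN·m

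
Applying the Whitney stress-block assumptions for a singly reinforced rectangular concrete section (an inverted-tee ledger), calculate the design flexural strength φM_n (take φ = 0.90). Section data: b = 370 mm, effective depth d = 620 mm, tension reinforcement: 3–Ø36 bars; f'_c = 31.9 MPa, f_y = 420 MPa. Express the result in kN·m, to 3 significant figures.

A_s = 3 × 1018 = 3054 mm².
T = A_s f_y = 3054 × 420 = 1282680 N = 1282.68 kN.
From C = T: a = T/(0.85 f'_c b) = 1282680/(0.85 × 31.9 × 370) = 127.85 mm.
M_n = T(d − a/2) = 1282.68 kN × (620 − 63.925) mm = 713.27 kN·m.
φM_n = 0.90 × 713.27 = 641.94 kN·m.

φM_n ≈ 642 kN·m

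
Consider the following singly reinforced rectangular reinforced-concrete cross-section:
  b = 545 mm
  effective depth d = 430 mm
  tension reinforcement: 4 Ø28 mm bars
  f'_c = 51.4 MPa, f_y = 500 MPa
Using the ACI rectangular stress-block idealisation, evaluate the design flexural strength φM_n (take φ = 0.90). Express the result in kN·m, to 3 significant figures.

A_s = 4 × 616 = 2464 mm².
T = A_s f_y = 2464 × 500 = 1232000 N = 1232 kN.
From C = T: a = T/(0.85 f'_c b) = 1232000/(0.85 × 51.4 × 545) = 51.74 mm.
M_n = T(d − a/2) = 1232 kN × (430 − 25.87) mm = 497.89 kN·m.
φM_n = 0.90 × 497.89 = 448.10 kN·m.

φM_n ≈ 448 kN·m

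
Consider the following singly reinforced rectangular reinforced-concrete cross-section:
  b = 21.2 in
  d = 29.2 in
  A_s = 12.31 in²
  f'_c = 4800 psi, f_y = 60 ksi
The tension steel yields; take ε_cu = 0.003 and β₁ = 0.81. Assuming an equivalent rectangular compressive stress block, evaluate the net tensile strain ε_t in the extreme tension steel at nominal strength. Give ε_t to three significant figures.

ε_t ≈ 0.00531

a = A_s f_y/(0.85 f'_c b) = 8.539 in.
β₁ = 0.81, so c = a/β₁ = 8.539/0.81 = 10.542 in.
From the linear strain diagram with ε_cu = 0.003: ε_t = 0.003 (d − c)/c = 0.003 × (29.2 − 10.542)/10.542 = 0.00531.
Since ε_t ≥ 0.005, the section is tension-controlled.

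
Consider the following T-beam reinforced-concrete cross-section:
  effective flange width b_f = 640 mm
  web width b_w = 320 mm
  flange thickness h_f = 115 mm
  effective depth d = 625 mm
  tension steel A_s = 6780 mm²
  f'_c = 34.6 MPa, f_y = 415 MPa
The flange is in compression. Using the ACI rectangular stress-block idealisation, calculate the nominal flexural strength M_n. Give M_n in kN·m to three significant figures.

M_n ≈ 1540 kN·m

Tension: T = A_s f_y = 6780 × 415 = 2813700 N.
Try a within the flange: a = T/(0.85 f'_c b_f) = 2813700/(0.85 × 34.6 × 640) = 149.49 mm.
a = 149.49 > h_f = 115 mm: the block extends into the web. Split into flange-overhang and web parts.
C_f = 0.85 f'_c (b_f − b_w) h_f = 0.85 × 34.6 × (640 − 320) × 115 = 1082288 N.
Remaining web compression depth: a_w = (T − C_f)/(0.85 f'_c b_w) = (2813700 − 1082288)/(0.85 × 34.6 × 320) = 183.97 mm.
M_n = C_f(d − h_f/2) + (T − C_f)(d − a_w/2) = 1082288 × (625 − 57.5) + 1731412 × (625 − 91.985) = 614.20 + 922.87 = 1537.07 × 10⁶ N·mm.
M_n = 1537.07 kN·m.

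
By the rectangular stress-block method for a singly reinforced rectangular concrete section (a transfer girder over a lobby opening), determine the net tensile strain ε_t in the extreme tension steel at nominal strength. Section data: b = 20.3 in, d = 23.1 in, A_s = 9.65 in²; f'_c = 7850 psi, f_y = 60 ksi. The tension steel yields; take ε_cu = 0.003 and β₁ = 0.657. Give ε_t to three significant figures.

a = A_s f_y/(0.85 f'_c b) = 4.275 in.
β₁ = 0.657, so c = a/β₁ = 4.275/0.657 = 6.507 in.
From the linear strain diagram with ε_cu = 0.003: ε_t = 0.003 (d − c)/c = 0.003 × (23.1 − 6.507)/6.507 = 0.00765.
Since ε_t ≥ 0.005, the section is tension-controlled.

ε_t ≈ 0.00765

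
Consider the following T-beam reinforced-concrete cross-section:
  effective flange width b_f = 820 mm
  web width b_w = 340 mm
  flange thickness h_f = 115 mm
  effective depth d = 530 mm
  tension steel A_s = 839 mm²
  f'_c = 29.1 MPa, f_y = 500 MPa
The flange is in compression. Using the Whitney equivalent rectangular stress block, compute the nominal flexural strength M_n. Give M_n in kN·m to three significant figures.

Tension: T = A_s f_y = 839 × 500 = 419500 N.
Try a within the flange: a = T/(0.85 f'_c b_f) = 419500/(0.85 × 29.1 × 820) = 20.68 mm.
Since a = 20.68 ≤ h_f = 115 mm, the stress block lies entirely in the flange; analyse as a rectangular beam of width b_f.
M_n = T(d − a/2) = 419500 × (530 − 10.34) = 218.00 × 10⁶ N·mm.
M_n = 218.00 kN·m.

M_n ≈ 218 kN·m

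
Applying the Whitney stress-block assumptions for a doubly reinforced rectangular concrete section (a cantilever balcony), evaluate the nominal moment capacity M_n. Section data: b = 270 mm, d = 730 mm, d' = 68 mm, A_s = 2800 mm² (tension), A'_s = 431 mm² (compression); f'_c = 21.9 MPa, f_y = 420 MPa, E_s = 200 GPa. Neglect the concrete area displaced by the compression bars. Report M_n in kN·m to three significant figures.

Assume both tension and compression steel yield.
Net tension couple steel: A_s − A'_s = 2369 mm².
a = (A_s − A'_s) f_y / (0.85 f'_c b) = 994980/(0.85 × 21.9 × 270) = 197.96 mm.
c = a/β₁ = 197.96/0.85 = 232.89 mm; ε'_s = 0.003(c − d')/c = 0.0021 ≥ f_y/E_s = 0.0021, so compression steel does yield.
M_n = (A_s − A'_s) f_y (d − a/2) + A'_s f_y (d − d') = [994980 × (730 − 98.98) + 181020 × (730 − 68)] × 10⁻⁶ = 627.85 + 119.84 = 747.69 kN·m.

M_n ≈ 748 kN·m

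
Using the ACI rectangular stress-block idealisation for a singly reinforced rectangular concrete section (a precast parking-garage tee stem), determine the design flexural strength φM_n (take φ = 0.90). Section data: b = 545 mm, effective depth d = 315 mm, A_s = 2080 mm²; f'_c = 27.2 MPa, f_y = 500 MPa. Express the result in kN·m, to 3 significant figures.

T = A_s f_y = 2080 × 500 = 1040000 N = 1040 kN.
From C = T: a = T/(0.85 f'_c b) = 1040000/(0.85 × 27.2 × 545) = 82.54 mm.
M_n = T(d − a/2) = 1040 kN × (315 − 41.27) mm = 284.68 kN·m.
φM_n = 0.90 × 284.68 = 256.21 kN·m.

φM_n ≈ 256 kN·m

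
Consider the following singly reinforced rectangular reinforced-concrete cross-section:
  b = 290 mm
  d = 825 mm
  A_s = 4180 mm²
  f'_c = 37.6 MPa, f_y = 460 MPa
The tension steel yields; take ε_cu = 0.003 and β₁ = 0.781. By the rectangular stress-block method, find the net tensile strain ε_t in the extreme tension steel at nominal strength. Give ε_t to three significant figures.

ε_t ≈ 0.00632

a = A_s f_y/(0.85 f'_c b) = 207.46 mm.
β₁ = 0.781, so c = a/β₁ = 207.46/0.781 = 265.63 mm.
From the linear strain diagram with ε_cu = 0.003: ε_t = 0.003 (d − c)/c = 0.003 × (825 − 265.63)/265.63 = 0.00632.
Since ε_t ≥ 0.005, the section is tension-controlled.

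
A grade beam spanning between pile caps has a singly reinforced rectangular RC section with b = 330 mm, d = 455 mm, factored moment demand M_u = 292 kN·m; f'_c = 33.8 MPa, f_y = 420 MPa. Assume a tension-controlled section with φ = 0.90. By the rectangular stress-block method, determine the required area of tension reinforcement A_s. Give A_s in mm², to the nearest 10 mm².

A_s ≈ 1870 mm²

M_n = M_u/φ = 292/0.90 = 324.444 kN·m.
With M_n = 0.85 f'_c a b (d − a/2), solve the quadratic for a:
a = d − √(d² − 2M_n/(0.85 f'_c b)) = 455 − √(455² − 2 × 324.444×10⁶/(0.85 × 33.8 × 330)) = 82.73 mm.
A_s = 0.85 f'_c a b / f_y = 0.85 × 33.8 × 82.73 × 330 / 420 = 1867.5 mm².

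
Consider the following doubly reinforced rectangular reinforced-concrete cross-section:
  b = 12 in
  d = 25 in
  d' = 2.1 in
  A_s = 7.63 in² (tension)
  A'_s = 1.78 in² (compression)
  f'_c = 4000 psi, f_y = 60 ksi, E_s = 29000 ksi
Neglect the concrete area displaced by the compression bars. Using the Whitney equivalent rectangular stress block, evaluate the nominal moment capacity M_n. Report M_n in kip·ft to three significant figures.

Assume both steels yield.
a = (A_s − A'_s) f_y/(0.85 f'_c b) = (7.63 − 1.78) × 60/(0.85 × 4 × 12) = 8.603 in.
c = a/β₁ = 8.603/0.85 = 10.121 in; ε'_s = 0.003(c − d')/c = 0.0024 ≥ ε_y = 0.0021, so the compression steel yields.
M_n = (A_s − A'_s) f_y (d − a/2) + A'_s f_y (d − d') = 351 × (25 − 4.3015) + 106.8 × (25 − 2.1) = 7265.2 + 2445.7 = 9710.9 kip·in = 9710.9/12 = 809.24 kip·ft.

M_n ≈ 809 kip·ft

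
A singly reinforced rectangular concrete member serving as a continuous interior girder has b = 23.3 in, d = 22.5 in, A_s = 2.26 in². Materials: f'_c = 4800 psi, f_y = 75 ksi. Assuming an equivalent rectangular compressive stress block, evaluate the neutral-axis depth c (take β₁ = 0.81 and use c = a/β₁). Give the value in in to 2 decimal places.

T = A_s f_y = 2.26 × 75 = 169.5 kips.
a = T/(0.85 f'_c b) = 169.5/(0.85 × 4.8 × 23.3) = 1.7830 in.
With β₁ = 0.81, c = a/β₁ = 1.7830/0.81 = 2.20 in.

c ≈ 2.20 in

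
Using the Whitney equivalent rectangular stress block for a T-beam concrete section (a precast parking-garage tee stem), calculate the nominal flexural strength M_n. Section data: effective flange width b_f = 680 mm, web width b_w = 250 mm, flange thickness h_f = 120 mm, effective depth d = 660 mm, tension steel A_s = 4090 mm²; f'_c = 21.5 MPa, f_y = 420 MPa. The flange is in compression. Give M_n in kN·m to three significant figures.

M_n ≈ 1010 kN·m

Tension: T = A_s f_y = 4090 × 420 = 1717800 N.
Try a within the flange: a = T/(0.85 f'_c b_f) = 1717800/(0.85 × 21.5 × 680) = 138.23 mm.
a = 138.23 > h_f = 120 mm: the block extends into the web. Split into flange-overhang and web parts.
C_f = 0.85 f'_c (b_f − b_w) h_f = 0.85 × 21.5 × (680 − 250) × 120 = 942990 N.
Remaining web compression depth: a_w = (T − C_f)/(0.85 f'_c b_w) = (1717800 − 942990)/(0.85 × 21.5 × 250) = 169.59 mm.
M_n = C_f(d − h_f/2) + (T − C_f)(d − a_w/2) = 942990 × (660 − 60) + 774810 × (660 − 84.795) = 565.79 + 445.67 = 1011.46 × 10⁶ N·mm.
M_n = 1011.46 kN·m.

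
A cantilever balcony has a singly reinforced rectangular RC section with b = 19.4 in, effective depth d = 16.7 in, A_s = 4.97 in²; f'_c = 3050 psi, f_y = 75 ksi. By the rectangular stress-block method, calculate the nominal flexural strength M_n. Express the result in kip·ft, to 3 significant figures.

T = A_s f_y = 4.97 × 75 = 372.75 kips.
a = T/(0.85 f'_c b) = 372.75/(0.85 × 3.05 × 19.4) = 7.411 in.
M_n = T(d − a/2) = 372.75 × (16.7 − 3.7055) = 4843.7 kip·in = 4843.7/12 = 403.64 kip·ft.

M_n ≈ 404 kip·ft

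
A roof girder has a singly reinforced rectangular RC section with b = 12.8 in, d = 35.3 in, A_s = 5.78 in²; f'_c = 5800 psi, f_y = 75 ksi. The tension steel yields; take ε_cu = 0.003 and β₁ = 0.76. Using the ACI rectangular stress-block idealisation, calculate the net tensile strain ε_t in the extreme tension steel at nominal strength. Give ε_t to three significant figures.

a = A_s f_y/(0.85 f'_c b) = 6.870 in.
β₁ = 0.76, so c = a/β₁ = 6.870/0.76 = 9.039 in.
From the linear strain diagram with ε_cu = 0.003: ε_t = 0.003 (d − c)/c = 0.003 × (35.3 − 9.039)/9.039 = 0.00872.
Since ε_t ≥ 0.005, the section is tension-controlled.

ε_t ≈ 0.00872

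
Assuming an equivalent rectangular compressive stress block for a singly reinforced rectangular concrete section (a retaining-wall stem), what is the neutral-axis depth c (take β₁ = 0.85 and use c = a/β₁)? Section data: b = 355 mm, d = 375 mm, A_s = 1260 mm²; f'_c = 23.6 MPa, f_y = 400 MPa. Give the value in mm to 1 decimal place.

c ≈ 83.3 mm

T = A_s f_y = 1260 × 400 = 504000 N = 504 kN.
Setting C = 0.85 f'_c a b equal to T: a = 504000/(0.85 × 23.6 × 355) = 70.774 mm.
With β₁ = 0.85, c = a/β₁ = 70.774/0.85 = 83.3 mm.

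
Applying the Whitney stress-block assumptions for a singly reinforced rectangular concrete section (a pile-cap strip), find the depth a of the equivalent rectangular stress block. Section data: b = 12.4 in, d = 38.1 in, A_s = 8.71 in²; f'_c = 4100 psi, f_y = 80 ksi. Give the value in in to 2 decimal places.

T = A_s f_y = 8.71 × 80 = 696.8 kips.
a = T/(0.85 f'_c b) = 696.8/(0.85 × 4.1 × 12.4) = 16.12 in.

a ≈ 16.12 in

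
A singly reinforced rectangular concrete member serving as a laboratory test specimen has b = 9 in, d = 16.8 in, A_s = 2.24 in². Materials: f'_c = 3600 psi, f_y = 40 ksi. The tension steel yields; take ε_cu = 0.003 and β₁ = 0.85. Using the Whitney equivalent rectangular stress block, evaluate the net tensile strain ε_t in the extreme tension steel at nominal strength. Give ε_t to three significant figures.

a = A_s f_y/(0.85 f'_c b) = 3.253 in.
β₁ = 0.85, so c = a/β₁ = 3.253/0.85 = 3.827 in.
From the linear strain diagram with ε_cu = 0.003: ε_t = 0.003 (d − c)/c = 0.003 × (16.8 − 3.827)/3.827 = 0.0102.
Since ε_t ≥ 0.005, the section is tension-controlled.

ε_t ≈ 0.0102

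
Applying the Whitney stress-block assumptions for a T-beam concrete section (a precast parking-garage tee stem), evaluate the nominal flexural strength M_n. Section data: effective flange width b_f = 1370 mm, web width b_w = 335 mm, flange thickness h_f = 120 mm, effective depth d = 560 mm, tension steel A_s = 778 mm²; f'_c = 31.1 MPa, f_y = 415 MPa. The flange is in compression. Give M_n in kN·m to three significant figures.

M_n ≈ 179 kN·m

Tension: T = A_s f_y = 778 × 415 = 322870 N.
Try a within the flange: a = T/(0.85 f'_c b_f) = 322870/(0.85 × 31.1 × 1370) = 8.92 mm.
Since a = 8.92 ≤ h_f = 120 mm, the stress block lies entirely in the flange; analyse as a rectangular beam of width b_f.
M_n = T(d − a/2) = 322870 × (560 − 4.46) = 179.37 × 10⁶ N·mm.
M_n = 179.37 kN·m.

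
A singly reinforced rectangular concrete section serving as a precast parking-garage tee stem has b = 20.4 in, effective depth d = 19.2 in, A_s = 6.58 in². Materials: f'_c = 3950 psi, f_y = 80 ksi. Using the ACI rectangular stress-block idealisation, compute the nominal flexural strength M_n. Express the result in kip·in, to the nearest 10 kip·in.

M_n ≈ 8080 kip·in

T = A_s f_y = 6.58 × 80 = 526.4 kips.
a = T/(0.85 f'_c b) = 526.4/(0.85 × 3.95 × 20.4) = 7.685 in.
M_n = T(d − a/2) = 526.4 × (19.2 − 3.8425) = 8084.2 kip·in.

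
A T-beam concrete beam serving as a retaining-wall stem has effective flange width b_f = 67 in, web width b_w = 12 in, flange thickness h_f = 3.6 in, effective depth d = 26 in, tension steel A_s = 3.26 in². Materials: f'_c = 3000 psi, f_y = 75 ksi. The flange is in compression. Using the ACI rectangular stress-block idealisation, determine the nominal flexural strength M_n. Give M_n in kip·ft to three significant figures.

Tension: T = A_s f_y = 3.26 × 75 = 244.5 kips.
Try a within the flange: a = T/(0.85 f'_c b_f) = 244.5/(0.85 × 3 × 67) = 1.431 in.
Since a = 1.431 ≤ h_f = 3.6 in, the stress block lies entirely in the flange; analyse as a rectangular beam of width b_f.
M_n = T(d − a/2) = 244.5 × (26 − 0.7155) = 6182.1 kip·in.
M_n = 6182.1/12 = 515.18 kip·ft.

M_n ≈ 515 kip·ft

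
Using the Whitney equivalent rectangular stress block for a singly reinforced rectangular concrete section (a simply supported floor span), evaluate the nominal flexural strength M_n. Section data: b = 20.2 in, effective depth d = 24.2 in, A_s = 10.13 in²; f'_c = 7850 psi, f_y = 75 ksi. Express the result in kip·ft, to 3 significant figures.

T = A_s f_y = 10.13 × 75 = 759.75 kips.
a = T/(0.85 f'_c b) = 759.75/(0.85 × 7.85 × 20.2) = 5.637 in.
M_n = T(d − a/2) = 759.75 × (24.2 − 2.8185) = 16244.6 kip·in = 16244.6/12 = 1353.72 kip·ft.

M_n ≈ 1350 kip·ft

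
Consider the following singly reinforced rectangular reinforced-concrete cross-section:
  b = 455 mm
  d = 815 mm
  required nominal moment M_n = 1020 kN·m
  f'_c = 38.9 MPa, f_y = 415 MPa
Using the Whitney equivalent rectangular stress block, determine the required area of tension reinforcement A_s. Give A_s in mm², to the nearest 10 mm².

With M_n = 0.85 f'_c a b (d − a/2), solve the quadratic for a:
a = d − √(d² − 2M_n/(0.85 f'_c b)) = 815 − √(815² − 2 × 1020×10⁶/(0.85 × 38.9 × 455)) = 87.93 mm.
A_s = 0.85 f'_c a b / f_y = 0.85 × 38.9 × 87.93 × 455 / 415 = 3187.6 mm².

A_s ≈ 3190 mm²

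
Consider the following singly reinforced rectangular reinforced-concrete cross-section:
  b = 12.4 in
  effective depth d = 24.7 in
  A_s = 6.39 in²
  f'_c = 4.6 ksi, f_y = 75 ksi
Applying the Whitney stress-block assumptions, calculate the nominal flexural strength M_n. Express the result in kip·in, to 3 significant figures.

M_n ≈ 9470 kip·in

T = A_s f_y = 6.39 × 75 = 479.25 kips.
a = T/(0.85 f'_c b) = 479.25/(0.85 × 4.6 × 12.4) = 9.885 in.
M_n = T(d − a/2) = 479.25 × (24.7 − 4.9425) = 9468.8 kip·in.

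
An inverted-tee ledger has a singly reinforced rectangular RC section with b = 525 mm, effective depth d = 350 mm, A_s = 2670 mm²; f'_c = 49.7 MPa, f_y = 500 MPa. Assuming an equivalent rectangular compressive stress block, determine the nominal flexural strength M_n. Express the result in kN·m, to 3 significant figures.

M_n ≈ 427 kN·m

T = A_s f_y = 2670 × 500 = 1335000 N = 1335 kN.
From C = T: a = T/(0.85 f'_c b) = 1335000/(0.85 × 49.7 × 525) = 60.19 mm.
M_n = T(d − a/2) = 1335 kN × (350 − 30.095) mm = 427.07 kN·m.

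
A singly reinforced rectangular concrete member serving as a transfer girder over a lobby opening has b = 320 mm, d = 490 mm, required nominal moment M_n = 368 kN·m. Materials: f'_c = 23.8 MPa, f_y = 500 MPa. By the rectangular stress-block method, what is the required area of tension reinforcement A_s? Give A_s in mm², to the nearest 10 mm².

With M_n = 0.85 f'_c a b (d − a/2), solve the quadratic for a:
a = d − √(d² − 2M_n/(0.85 f'_c b)) = 490 − √(490² − 2 × 368×10⁶/(0.85 × 23.8 × 320)) = 134.46 mm.
A_s = 0.85 f'_c a b / f_y = 0.85 × 23.8 × 134.46 × 320 / 500 = 1740.9 mm².

A_s ≈ 1740 mm²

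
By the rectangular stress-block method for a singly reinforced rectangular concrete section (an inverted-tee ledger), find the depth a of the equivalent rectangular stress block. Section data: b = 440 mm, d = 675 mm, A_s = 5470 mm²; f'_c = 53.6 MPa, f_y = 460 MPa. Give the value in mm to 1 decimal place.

T = A_s f_y = 5470 × 460 = 2516200 N = 2516.2 kN.
Setting C = 0.85 f'_c a b equal to T: a = 2516200/(0.85 × 53.6 × 440) = 125.5 mm.

a ≈ 125.5 mm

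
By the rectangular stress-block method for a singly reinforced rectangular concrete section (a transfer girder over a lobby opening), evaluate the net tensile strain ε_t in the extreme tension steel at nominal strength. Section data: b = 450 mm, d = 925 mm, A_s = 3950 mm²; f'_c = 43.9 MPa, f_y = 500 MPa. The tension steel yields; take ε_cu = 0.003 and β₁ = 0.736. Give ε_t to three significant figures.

ε_t ≈ 0.0144

a = A_s f_y/(0.85 f'_c b) = 117.62 mm.
β₁ = 0.736, so c = a/β₁ = 117.62/0.736 = 159.81 mm.
From the linear strain diagram with ε_cu = 0.003: ε_t = 0.003 (d − c)/c = 0.003 × (925 − 159.81)/159.81 = 0.0144.
Since ε_t ≥ 0.005, the section is tension-controlled.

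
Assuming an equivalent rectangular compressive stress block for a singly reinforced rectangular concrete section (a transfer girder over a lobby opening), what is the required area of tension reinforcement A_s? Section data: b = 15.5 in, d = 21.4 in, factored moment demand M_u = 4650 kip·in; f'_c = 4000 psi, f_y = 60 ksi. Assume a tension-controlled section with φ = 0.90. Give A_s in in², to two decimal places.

A_s ≈ 4.58 in²

M_n = M_u/φ = 4650/0.90 = 5166.67 kip·in.
From M_n = 0.85 f'_c a b (d − a/2):
a = d − √(d² − 2M_n/(0.85 f'_c b)) = 21.4 − √(21.4² − 2 × 5166.67/(0.85 × 4 × 15.5)) = 5.217 in.
A_s = 0.85 f'_c a b / f_y = 0.85 × 4 × 5.217 × 15.5 / 60 = 4.582 in².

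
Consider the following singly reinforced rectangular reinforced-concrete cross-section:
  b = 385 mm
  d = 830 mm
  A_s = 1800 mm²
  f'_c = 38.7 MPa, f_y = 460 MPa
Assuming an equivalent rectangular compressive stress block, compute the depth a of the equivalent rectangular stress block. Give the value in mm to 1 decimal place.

a ≈ 65.4 mm

T = A_s f_y = 1800 × 460 = 828000 N = 828 kN.
Setting C = 0.85 f'_c a b equal to T: a = 828000/(0.85 × 38.7 × 385) = 65.4 mm.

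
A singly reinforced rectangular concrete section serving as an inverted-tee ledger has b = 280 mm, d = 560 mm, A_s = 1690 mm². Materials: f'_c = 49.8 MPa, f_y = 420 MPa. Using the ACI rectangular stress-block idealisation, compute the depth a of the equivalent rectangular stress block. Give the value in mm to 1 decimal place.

T = A_s f_y = 1690 × 420 = 709800 N = 709.8 kN.
Setting C = 0.85 f'_c a b equal to T: a = 709800/(0.85 × 49.8 × 280) = 59.9 mm.

a ≈ 59.9 mm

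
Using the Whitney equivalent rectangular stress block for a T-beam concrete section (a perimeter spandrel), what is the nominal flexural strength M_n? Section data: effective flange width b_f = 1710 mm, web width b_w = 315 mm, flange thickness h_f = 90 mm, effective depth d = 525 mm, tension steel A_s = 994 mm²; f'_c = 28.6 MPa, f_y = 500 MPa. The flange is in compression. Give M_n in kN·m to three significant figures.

Tension: T = A_s f_y = 994 × 500 = 497000 N.
Try a within the flange: a = T/(0.85 f'_c b_f) = 497000/(0.85 × 28.6 × 1710) = 11.96 mm.
Since a = 11.96 ≤ h_f = 90 mm, the stress block lies entirely in the flange; analyse as a rectangular beam of width b_f.
M_n = T(d − a/2) = 497000 × (525 − 5.98) = 257.95 × 10⁶ N·mm.
M_n = 257.95 kN·m.

M_n ≈ 258 kN·m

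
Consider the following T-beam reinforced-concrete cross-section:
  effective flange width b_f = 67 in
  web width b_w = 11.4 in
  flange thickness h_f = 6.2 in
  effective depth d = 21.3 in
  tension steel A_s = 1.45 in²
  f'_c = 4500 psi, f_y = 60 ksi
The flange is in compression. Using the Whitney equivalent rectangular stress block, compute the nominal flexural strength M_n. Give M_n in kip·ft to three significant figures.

M_n ≈ 153 kip·ft

Tension: T = A_s f_y = 1.45 × 60 = 87 kips.
Try a within the flange: a = T/(0.85 f'_c b_f) = 87/(0.85 × 4.5 × 67) = 0.339 in.
Since a = 0.339 ≤ h_f = 6.2 in, the stress block lies entirely in the flange; analyse as a rectangular beam of width b_f.
M_n = T(d − a/2) = 87 × (21.3 − 0.1695) = 1838.4 kip·in.
M_n = 1838.4/12 = 153.20 kip·ft.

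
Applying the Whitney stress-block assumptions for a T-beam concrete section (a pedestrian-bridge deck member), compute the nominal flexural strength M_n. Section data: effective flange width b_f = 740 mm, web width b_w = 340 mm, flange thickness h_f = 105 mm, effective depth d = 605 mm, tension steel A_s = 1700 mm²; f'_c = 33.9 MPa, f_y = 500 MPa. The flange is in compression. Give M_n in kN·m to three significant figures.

M_n ≈ 497 kN·m

Tension: T = A_s f_y = 1700 × 500 = 850000 N.
Try a within the flange: a = T/(0.85 f'_c b_f) = 850000/(0.85 × 33.9 × 740) = 39.86 mm.
Since a = 39.86 ≤ h_f = 105 mm, the stress block lies entirely in the flange; analyse as a rectangular beam of width b_f.
M_n = T(d − a/2) = 850000 × (605 − 19.93) = 497.31 × 10⁶ N·mm.
M_n = 497.31 kN·m.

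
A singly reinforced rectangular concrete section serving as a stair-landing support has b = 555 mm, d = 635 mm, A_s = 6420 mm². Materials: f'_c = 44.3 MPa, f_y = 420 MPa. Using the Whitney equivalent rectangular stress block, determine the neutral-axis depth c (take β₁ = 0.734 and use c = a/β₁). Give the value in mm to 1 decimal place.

c ≈ 175.8 mm

T = A_s f_y = 6420 × 420 = 2696400 N = 2696.4 kN.
Setting C = 0.85 f'_c a b equal to T: a = 2696400/(0.85 × 44.3 × 555) = 129.023 mm.
With β₁ = 0.734, c = a/β₁ = 129.023/0.734 = 175.8 mm.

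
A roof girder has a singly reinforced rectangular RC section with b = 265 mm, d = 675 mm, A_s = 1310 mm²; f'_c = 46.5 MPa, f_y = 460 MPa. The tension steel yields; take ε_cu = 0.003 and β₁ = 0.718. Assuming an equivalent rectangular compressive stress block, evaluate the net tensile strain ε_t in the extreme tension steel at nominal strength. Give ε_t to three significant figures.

a = A_s f_y/(0.85 f'_c b) = 57.53 mm.
β₁ = 0.718, so c = a/β₁ = 57.53/0.718 = 80.13 mm.
From the linear strain diagram with ε_cu = 0.003: ε_t = 0.003 (d − c)/c = 0.003 × (675 − 80.13)/80.13 = 0.0223.
Since ε_t ≥ 0.005, the section is tension-controlled.

ε_t ≈ 0.0223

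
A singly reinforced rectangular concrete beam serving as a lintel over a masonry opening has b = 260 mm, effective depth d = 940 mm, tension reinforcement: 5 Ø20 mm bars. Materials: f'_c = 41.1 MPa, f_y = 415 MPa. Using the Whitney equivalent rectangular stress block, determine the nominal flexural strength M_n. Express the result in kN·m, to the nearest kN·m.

A_s = 5 × 314 = 1570 mm².
T = A_s f_y = 1570 × 415 = 651550 N = 651.55 kN.
From C = T: a = T/(0.85 f'_c b) = 651550/(0.85 × 41.1 × 260) = 71.73 mm.
M_n = T(d − a/2) = 651.55 kN × (940 − 35.865) mm = 589.09 kN·m.

M_n ≈ 589 kN·m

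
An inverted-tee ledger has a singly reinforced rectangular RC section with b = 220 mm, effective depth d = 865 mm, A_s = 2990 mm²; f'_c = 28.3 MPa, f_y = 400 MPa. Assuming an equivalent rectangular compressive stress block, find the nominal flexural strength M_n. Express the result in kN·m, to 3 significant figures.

M_n ≈ 899 kN·m

T = A_s f_y = 2990 × 400 = 1196000 N = 1196 kN.
From C = T: a = T/(0.85 f'_c b) = 1196000/(0.85 × 28.3 × 220) = 226.00 mm.
M_n = T(d − a/2) = 1196 kN × (865 − 113) mm = 899.39 kN·m.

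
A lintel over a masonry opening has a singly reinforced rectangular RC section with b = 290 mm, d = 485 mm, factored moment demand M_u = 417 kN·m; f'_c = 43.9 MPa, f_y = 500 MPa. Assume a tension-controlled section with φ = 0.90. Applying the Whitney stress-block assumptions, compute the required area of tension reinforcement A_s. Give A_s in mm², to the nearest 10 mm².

M_n = M_u/φ = 417/0.90 = 463.333 kN·m.
With M_n = 0.85 f'_c a b (d − a/2), solve the quadratic for a:
a = d − √(d² − 2M_n/(0.85 f'_c b)) = 485 − √(485² − 2 × 463.333×10⁶/(0.85 × 43.9 × 290)) = 98.23 mm.
A_s = 0.85 f'_c a b / f_y = 0.85 × 43.9 × 98.23 × 290 / 500 = 2126.0 mm².

A_s ≈ 2130 mm²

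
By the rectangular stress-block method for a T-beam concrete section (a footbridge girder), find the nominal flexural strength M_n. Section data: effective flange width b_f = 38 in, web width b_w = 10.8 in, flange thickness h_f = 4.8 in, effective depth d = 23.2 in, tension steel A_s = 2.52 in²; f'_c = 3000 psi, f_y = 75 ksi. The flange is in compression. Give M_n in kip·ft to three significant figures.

Tension: T = A_s f_y = 2.52 × 75 = 189 kips.
Try a within the flange: a = T/(0.85 f'_c b_f) = 189/(0.85 × 3 × 38) = 1.950 in.
Since a = 1.950 ≤ h_f = 4.8 in, the stress block lies entirely in the flange; analyse as a rectangular beam of width b_f.
M_n = T(d − a/2) = 189 × (23.2 − 0.975) = 4200.5 kip·in.
M_n = 4200.5/12 = 350.04 kip·ft.

M_n ≈ 350 kip·ft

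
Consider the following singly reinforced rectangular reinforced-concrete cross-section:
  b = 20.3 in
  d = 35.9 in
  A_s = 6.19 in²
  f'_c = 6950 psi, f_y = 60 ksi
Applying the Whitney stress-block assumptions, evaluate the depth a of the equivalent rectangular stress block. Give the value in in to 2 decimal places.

a ≈ 3.10 in

T = A_s f_y = 6.19 × 60 = 371.4 kips.
a = T/(0.85 f'_c b) = 371.4/(0.85 × 6.95 × 20.3) = 3.10 in.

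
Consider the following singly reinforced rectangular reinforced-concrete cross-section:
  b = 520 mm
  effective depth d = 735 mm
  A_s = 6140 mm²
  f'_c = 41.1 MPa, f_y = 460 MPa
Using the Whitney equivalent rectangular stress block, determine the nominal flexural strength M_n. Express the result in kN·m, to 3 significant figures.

M_n ≈ 1860 kN·m

T = A_s f_y = 6140 × 460 = 2824400 N = 2824.4 kN.
From C = T: a = T/(0.85 f'_c b) = 2824400/(0.85 × 41.1 × 520) = 155.48 mm.
M_n = T(d − a/2) = 2824.4 kN × (735 − 77.74) mm = 1856.37 kN·m.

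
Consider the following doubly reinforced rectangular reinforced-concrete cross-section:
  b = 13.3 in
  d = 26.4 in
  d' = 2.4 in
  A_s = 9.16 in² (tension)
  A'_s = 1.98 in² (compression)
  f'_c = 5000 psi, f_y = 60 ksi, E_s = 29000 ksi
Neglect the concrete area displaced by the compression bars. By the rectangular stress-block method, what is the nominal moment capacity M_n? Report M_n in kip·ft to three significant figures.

M_n ≈ 1050 kip·ft

Assume both steels yield.
a = (A_s − A'_s) f_y/(0.85 f'_c b) = (9.16 − 1.98) × 60/(0.85 × 5 × 13.3) = 7.621 in.
c = a/β₁ = 7.621/0.8 = 9.526 in; ε'_s = 0.003(c − d')/c = 0.0022 ≥ ε_y = 0.0021, so the compression steel yields.
M_n = (A_s − A'_s) f_y (d − a/2) + A'_s f_y (d − d') = 430.8 × (26.4 − 3.8105) + 118.8 × (26.4 − 2.4) = 9731.6 + 2851.2 = 12582.8 kip·in = 12582.8/12 = 1048.57 kip·ft.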